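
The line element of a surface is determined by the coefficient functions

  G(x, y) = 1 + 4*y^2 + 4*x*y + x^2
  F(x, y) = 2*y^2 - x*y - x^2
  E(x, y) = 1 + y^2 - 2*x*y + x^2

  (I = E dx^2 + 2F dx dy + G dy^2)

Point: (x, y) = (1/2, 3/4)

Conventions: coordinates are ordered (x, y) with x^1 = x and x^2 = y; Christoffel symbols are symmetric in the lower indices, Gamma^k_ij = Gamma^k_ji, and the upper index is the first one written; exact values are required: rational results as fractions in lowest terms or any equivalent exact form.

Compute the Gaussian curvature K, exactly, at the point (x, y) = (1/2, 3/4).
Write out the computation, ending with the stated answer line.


E = 17/16, F = 1/2, G = 5, EG - F^2 = 81/16 at the point
E_x = -1/2, E_y = 1/2, F_x = -7/4, F_y = 5/2, G_x = 4, G_y = 8
E_yy = 2, F_xy = -1, G_xx = 2
Evaluate Brioschi's two determinant matrices M1, M2 and divide by (EG - F^2)^2.
M1 = [[-E_yy/2 + F_xy - G_xx/2, E_x/2, F_x - E_y/2], [F_y - G_x/2, E, F], [G_y/2, F, G]] = [[-3, -1/4, -2], [1/2, 17/16, 1/2], [4, 1/2, 5]]; det M1 = -113/16
M2 = [[0, E_y/2, G_x/2], [E_y/2, E, F], [G_x/2, F, G]] = [[0, 1/4, 2], [1/4, 17/16, 1/2], [2, 1/2, 5]]; det M2 = -65/16
det M1 - det M2 = -3; K = -3 / (81/16)^2 = -256/2187

Answer: K = -256/2187


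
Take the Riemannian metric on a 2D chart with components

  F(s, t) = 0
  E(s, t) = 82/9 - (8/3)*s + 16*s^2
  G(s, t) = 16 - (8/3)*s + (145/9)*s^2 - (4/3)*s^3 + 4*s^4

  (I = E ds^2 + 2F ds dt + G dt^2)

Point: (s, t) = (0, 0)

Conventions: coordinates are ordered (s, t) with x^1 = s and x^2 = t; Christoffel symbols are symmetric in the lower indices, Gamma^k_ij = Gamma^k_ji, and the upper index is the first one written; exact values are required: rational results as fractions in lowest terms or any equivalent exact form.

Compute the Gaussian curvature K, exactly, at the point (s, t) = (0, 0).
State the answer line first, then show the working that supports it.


Answer: K = -729/6724

E = 82/9, F = 0, G = 16, EG - F^2 = 1312/9 at the point
E_s = -8/3, E_t = 0, F_s = 0, F_t = 0, G_s = -8/3, G_t = 0
E_tt = 0, F_st = 0, G_ss = 290/9
Brioschi: K = (det M1 - det M2) / (EG - F^2)^2 with the standard first/second-derivative matrices M1, M2.
M1 = [[-E_tt/2 + F_st - G_ss/2, E_s/2, F_s - E_t/2], [F_t - G_s/2, E, F], [G_t/2, F, G]] = [[-145/9, -4/3, 0], [4/3, 82/9, 0], [0, 0, 16]]; det M1 = -187936/81
M2 = [[0, E_t/2, G_s/2], [E_t/2, E, F], [G_s/2, F, G]] = [[0, 0, -4/3], [0, 82/9, 0], [-4/3, 0, 16]]; det M2 = -1312/81
det M1 - det M2 = -2304; K = -2304 / (1312/9)^2 = -729/6724


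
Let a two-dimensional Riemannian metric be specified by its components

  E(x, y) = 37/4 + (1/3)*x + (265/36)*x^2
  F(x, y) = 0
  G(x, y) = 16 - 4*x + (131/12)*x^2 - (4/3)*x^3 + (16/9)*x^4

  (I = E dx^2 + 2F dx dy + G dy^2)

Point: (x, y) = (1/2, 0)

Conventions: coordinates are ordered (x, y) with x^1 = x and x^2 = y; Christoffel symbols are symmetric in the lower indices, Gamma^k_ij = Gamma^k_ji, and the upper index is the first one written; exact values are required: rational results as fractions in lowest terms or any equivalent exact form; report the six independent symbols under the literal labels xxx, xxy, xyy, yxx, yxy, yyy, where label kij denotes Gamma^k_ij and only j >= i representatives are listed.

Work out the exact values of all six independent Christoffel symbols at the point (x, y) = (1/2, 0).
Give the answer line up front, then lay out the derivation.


Answer: Gamma_xxx = 554/1621, Gamma_xxy = 0, Gamma_xyy = -490/1621, Gamma_yxx = 0, Gamma_yxy = 10/49, Gamma_yyy = 0

E = 1621/144, F = 0, G = 2401/144 at the point
E_x = 277/36, E_y = 0, F_x = 0, F_y = 0, G_x = 245/36, G_y = 0
EG - F^2 = 3892021/20736;  g^inv = (20736/3892021) * [[2401/144, 0], [0, 1621/144]]
first-kind symbols [ij,l] = (1/2)(d_i g_jl + d_j g_il - d_l g_ij): [xx,x] = E_x/2 = 277/72, [xx,y] = F_x - E_y/2 = 0, [xy,x] = E_y/2 = 0, [xy,y] = G_x/2 = 245/72, [yy,x] = F_y - G_x/2 = -245/72, [yy,y] = G_y/2 = 0
Gamma^x_ij = (G*[ij,x] - F*[ij,y])/(EG - F^2), Gamma^y_ij = (E*[ij,y] - F*[ij,x])/(EG - F^2)


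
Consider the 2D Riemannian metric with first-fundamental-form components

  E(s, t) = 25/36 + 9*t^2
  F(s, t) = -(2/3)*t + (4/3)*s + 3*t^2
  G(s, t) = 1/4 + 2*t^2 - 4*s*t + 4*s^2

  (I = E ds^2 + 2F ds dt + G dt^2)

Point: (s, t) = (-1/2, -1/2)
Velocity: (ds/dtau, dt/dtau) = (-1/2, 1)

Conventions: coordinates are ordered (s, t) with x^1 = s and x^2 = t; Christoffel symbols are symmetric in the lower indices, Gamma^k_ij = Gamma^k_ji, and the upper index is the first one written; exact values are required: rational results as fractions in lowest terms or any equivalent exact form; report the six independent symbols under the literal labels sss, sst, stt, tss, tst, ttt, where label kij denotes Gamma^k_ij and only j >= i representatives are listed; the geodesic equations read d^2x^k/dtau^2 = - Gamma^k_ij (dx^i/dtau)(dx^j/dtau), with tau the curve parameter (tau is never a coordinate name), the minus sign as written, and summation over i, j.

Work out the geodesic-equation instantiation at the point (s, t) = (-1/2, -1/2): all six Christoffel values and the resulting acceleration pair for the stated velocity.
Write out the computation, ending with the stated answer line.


E = 53/18, F = 5/12, G = 3/4 at the point
E_s = 0, E_t = -9, F_s = 4/3, F_t = -11/3, G_s = -2, G_t = 0
EG - F^2 = 293/144;  g^inv = (144/293) * [[3/4, -5/12], [-5/12, 53/18]]
first-kind symbols [ij,l] = (1/2)(d_i g_jl + d_j g_il - d_l g_ij): [ss,s] = E_s/2 = 0, [ss,t] = F_s - E_t/2 = 35/6, [st,s] = E_t/2 = -9/2, [st,t] = G_s/2 = -1, [tt,s] = F_t - G_s/2 = -8/3, [tt,t] = G_t/2 = 0
Gamma^s_ij = (G*[ij,s] - F*[ij,t])/(EG - F^2), Gamma^t_ij = (E*[ij,t] - F*[ij,s])/(EG - F^2)
Gamma_sss = -350/293, Gamma_sst = -426/293, Gamma_stt = -288/293, Gamma_tss = 7420/879, Gamma_tst = -154/293, Gamma_ttt = 160/293
d^2s/dtau^2 = -(Gamma_sss*(-1/2)^2 + 2*Gamma_sst*(-1/2)*(1) + Gamma_stt*(1)^2) = -101/586
d^2t/dtau^2 = -(Gamma_tss*(-1/2)^2 + 2*Gamma_tst*(-1/2)*(1) + Gamma_ttt*(1)^2) = -2797/879

Answer: Gamma_sss = -350/293, Gamma_sst = -426/293, Gamma_stt = -288/293, Gamma_tss = 7420/879, Gamma_tst = -154/293, Gamma_ttt = 160/293; accelerations (d^2s/dtau^2, d^2t/dtau^2) = (-101/586, -2797/879)


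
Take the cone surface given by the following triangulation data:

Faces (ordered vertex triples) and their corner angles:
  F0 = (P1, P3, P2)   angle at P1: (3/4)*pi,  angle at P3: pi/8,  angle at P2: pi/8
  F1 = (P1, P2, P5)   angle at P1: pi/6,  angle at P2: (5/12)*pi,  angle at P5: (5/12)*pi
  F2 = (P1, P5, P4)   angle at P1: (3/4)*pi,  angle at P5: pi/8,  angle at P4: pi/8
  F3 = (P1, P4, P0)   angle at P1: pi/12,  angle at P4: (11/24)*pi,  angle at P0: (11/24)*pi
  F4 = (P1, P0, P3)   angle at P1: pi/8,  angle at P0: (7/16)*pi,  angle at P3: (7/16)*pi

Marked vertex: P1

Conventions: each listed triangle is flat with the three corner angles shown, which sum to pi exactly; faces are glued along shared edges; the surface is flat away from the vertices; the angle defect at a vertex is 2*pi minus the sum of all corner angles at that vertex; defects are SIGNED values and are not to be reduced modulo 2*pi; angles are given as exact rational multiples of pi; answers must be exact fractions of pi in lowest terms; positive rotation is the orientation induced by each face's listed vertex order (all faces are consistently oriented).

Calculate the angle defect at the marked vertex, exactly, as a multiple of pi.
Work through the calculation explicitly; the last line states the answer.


Sum of corner angles at P1: (15/8)*pi
defect = 2*pi - (15/8)*pi

Answer: defect(P1) = pi/8


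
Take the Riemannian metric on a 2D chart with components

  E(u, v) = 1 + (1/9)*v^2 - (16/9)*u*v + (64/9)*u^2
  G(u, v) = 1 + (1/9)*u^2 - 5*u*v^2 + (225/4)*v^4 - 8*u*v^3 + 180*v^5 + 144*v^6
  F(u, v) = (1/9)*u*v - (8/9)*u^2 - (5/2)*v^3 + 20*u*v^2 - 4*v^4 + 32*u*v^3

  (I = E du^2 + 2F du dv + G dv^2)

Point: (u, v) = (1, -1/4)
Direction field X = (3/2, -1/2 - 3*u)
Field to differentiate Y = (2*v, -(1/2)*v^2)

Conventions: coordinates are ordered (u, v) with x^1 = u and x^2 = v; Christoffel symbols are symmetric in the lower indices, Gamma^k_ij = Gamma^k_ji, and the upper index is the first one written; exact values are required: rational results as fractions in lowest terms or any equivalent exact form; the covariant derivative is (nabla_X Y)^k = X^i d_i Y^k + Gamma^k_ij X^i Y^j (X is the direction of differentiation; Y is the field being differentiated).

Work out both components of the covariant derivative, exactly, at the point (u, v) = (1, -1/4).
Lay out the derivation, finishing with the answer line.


E = 137/16, F = -55/384, G = 9241/9216 at the point
E_u = 44/3, E_v = -11/6, F_u = -19/18, F_v = -1183/288, G_u = 5/144, G_v = 5/32
EG - F^2 = 78937/9216;  g^inv = (9216/78937) * [[9241/9216, 55/384], [55/384, 137/16]]
first-kind symbols [ij,l] = (1/2)(d_i g_jl + d_j g_il - d_l g_ij): [uu,u] = E_u/2 = 22/3, [uu,v] = F_u - E_v/2 = -5/36, [uv,u] = E_v/2 = -11/12, [uv,v] = G_u/2 = 5/288, [vv,u] = F_v - G_u/2 = -33/8, [vv,v] = G_v/2 = 5/64
Gamma^u_ij = (G*[ij,u] - F*[ij,v])/(EG - F^2), Gamma^v_ij = (E*[ij,v] - F*[ij,u])/(EG - F^2)
Gamma_uuu = 67584/78937, Gamma_uuv = -8448/78937, Gamma_uvv = -38016/78937, Gamma_vuu = -1280/78937, Gamma_vuv = 160/78937, Gamma_vvv = 720/78937
X = (3/2, -7/2), Y = (-1/2, -1/32) at the point

Answer: (nabla_X Y)^u = -621793/78937, (nabla_X Y)^v = -542069/631496


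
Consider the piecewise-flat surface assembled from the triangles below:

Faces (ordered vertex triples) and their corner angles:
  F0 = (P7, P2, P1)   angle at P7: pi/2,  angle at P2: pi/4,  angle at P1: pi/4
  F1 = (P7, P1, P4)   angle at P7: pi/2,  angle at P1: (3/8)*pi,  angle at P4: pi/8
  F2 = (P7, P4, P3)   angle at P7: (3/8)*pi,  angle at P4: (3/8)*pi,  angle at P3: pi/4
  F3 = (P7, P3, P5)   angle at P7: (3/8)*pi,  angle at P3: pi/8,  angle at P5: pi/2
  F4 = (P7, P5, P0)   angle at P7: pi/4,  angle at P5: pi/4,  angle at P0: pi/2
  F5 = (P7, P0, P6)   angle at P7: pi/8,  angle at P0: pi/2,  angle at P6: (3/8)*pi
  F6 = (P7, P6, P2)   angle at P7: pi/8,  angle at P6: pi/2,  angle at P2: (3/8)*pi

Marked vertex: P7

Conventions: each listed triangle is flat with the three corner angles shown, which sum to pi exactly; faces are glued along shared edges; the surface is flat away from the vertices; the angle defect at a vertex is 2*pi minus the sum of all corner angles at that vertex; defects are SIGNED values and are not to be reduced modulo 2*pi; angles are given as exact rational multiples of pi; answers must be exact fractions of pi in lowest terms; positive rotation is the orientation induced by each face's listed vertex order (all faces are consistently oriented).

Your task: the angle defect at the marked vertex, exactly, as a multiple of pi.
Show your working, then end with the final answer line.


Sum of corner angles at P7: (9/4)*pi
defect = 2*pi - (9/4)*pi

Answer: defect(P7) = -pi/4


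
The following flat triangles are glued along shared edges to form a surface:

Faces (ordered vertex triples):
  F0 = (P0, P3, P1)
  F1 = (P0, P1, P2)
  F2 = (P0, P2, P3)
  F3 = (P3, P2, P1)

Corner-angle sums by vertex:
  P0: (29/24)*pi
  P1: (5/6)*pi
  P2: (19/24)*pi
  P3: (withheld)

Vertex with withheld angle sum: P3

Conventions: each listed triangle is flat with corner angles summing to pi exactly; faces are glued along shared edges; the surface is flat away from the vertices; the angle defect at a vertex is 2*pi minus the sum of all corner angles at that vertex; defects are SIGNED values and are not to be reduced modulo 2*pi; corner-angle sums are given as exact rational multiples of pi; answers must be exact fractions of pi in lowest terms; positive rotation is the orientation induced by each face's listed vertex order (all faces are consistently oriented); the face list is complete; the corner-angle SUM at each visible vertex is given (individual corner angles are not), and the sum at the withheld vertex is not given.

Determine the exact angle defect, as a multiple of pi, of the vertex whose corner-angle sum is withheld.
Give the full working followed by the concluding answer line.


V = 4, E = 6, F = 4; chi = V - E + F = 2
Gauss-Bonnet: total defect = 2*pi*chi = 4*pi; visible defects sum to (19/6)*pi

Answer: defect(P3) = (5/6)*pi


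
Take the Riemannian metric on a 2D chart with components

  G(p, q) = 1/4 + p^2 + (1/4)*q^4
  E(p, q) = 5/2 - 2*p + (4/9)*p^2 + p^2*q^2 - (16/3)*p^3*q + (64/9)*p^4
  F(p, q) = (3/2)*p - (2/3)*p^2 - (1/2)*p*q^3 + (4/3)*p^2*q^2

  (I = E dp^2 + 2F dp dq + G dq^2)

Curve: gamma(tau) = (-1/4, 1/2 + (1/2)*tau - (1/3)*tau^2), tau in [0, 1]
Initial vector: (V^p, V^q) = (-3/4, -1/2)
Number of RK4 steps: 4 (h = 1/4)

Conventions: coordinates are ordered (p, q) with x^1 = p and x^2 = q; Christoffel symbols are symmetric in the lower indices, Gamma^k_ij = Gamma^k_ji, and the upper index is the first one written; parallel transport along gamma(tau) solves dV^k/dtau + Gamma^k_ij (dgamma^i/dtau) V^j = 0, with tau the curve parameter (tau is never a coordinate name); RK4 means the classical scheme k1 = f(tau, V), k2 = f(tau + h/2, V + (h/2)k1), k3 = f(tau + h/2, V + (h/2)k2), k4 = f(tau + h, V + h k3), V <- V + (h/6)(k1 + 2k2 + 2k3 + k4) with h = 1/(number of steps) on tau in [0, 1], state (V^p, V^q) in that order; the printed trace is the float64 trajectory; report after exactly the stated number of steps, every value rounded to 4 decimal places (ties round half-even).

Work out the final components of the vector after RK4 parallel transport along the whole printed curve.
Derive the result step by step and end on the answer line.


gamma'(tau) = (0, 1/2 - (2/3)*tau); f(tau, V)^k = -Gamma^k_ij(gamma(tau)) gamma'^i(tau) V^j; h = 1/4; intermediate values shown to 6 dp
curve data and Christoffel symbols at the stage parameters:
  tau = 0.000000: gamma = (-0.250000, 0.500000), gamma' = (0.000000, 0.500000); Gamma_ppp = 0.048076, Gamma_ppq = -0.081116, Gamma_pqq = 0.186920, Gamma_qpp = 4.722373, Gamma_qpq = -0.855897, Gamma_qqq = 0.407066
  tau = 0.125000: gamma = (-0.250000, 0.557292), gamma' = (0.000000, 0.416667); Gamma_ppp = -0.031268, Gamma_ppq = -0.072763, Gamma_pqq = 0.204026, Gamma_qpp = 4.312666, Gamma_qpq = -0.822487, Gamma_qqq = 0.480837
  tau = 0.250000: gamma = (-0.250000, 0.604167), gamma' = (0.000000, 0.333333); Gamma_ppp = -0.099485, Gamma_ppq = -0.065252, Gamma_pqq = 0.218359, Gamma_qpp = 3.946139, Gamma_qpq = -0.790623, Gamma_qqq = 0.545350
  tau = 0.375000: gamma = (-0.250000, 0.640625), gamma' = (0.000000, 0.250000); Gamma_ppp = -0.153653, Gamma_ppq = -0.059058, Gamma_pqq = 0.229495, Gamma_qpp = 3.645876, Gamma_qpq = -0.763230, Gamma_qqq = 0.596966
  tau = 0.500000: gamma = (-0.250000, 0.666667), gamma' = (0.000000, 0.166667); Gamma_ppp = -0.192504, Gamma_ppq = -0.054481, Gamma_pqq = 0.237348, Gamma_qpp = 3.425433, Gamma_qpq = -0.742409, Gamma_qqq = 0.634078
  tau = 0.625000: gamma = (-0.250000, 0.682292), gamma' = (0.000000, 0.083333); Gamma_ppp = -0.215752, Gamma_ppq = -0.051687, Gamma_pqq = 0.241993, Gamma_qpp = 3.291457, Gamma_qpq = -0.729466, Gamma_qqq = 0.656287
  tau = 0.750000: gamma = (-0.250000, 0.687500), gamma' = (0.000000, 0.000000); Gamma_ppp = -0.223478, Gamma_ppq = -0.050748, Gamma_pqq = 0.243528, Gamma_qpp = 3.246584, Gamma_qpq = -0.725083, Gamma_qqq = 0.663665
  tau = 0.875000: gamma = (-0.250000, 0.682292), gamma' = (0.000000, -0.083333); Gamma_ppp = -0.215752, Gamma_ppq = -0.051687, Gamma_pqq = 0.241993, Gamma_qpp = 3.291457, Gamma_qpq = -0.729466, Gamma_qqq = 0.656287
  tau = 1.000000: gamma = (-0.250000, 0.666667), gamma' = (0.000000, -0.166667); Gamma_ppp = -0.192504, Gamma_ppq = -0.054481, Gamma_pqq = 0.237348, Gamma_qpp = 3.425433, Gamma_qpq = -0.742409, Gamma_qqq = 0.634078
step 0: V^p = -0.7500, V^q = -0.5000
step 1: k1 = (0.016311, -0.219195), k2 = (0.022158, -0.150665), k3 = (0.021452, -0.152130), k4 = (0.022965, -0.098437); V <- V + (h/6)(k1 + 2k2 + 2k3 + k4): V^p = -0.7447, V^q = -0.5385
step 2: k1 = (0.022995, -0.098382), k2 = (0.020646, -0.059354), k3 = (0.020362, -0.060139), k4 = (0.015179, -0.033025); V <- V + (h/6)(k1 + 2k2 + 2k3 + k4): V^p = -0.7397, V^q = -0.5539
step 3: k1 = (0.015194, -0.032993), k2 = (0.008075, -0.014333), k3 = (0.008024, -0.014514), k4 = (0.000000, 0.000000); V <- V + (h/6)(k1 + 2k2 + 2k3 + k4): V^p = -0.7377, V^q = -0.5577
step 4: k1 = (0.000000, 0.000000), k2 = (-0.008069, 0.014347), k3 = (-0.008028, 0.014506), k4 = (-0.015200, 0.032981); V <- V + (h/6)(k1 + 2k2 + 2k3 + k4): V^p = -0.7397, V^q = -0.5539

Answer: V^p = -0.7397, V^q = -0.5539


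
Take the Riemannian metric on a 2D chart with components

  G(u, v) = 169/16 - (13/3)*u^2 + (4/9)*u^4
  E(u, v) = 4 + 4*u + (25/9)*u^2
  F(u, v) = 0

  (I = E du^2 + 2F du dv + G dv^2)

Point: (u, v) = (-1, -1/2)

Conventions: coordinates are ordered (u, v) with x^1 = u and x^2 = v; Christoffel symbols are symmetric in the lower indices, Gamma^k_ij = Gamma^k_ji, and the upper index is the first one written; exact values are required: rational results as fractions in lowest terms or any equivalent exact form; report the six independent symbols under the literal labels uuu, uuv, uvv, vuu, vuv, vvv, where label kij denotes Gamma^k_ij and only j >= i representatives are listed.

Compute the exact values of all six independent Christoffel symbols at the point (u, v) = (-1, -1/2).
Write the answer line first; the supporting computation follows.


Answer: Gamma_uuu = -7/25, Gamma_uuv = 0, Gamma_uvv = -31/25, Gamma_vuu = 0, Gamma_vuv = 16/31, Gamma_vvv = 0

E = 25/9, F = 0, G = 961/144 at the point
E_u = -14/9, E_v = 0, F_u = 0, F_v = 0, G_u = 62/9, G_v = 0
EG - F^2 = 24025/1296;  g^inv = (1296/24025) * [[961/144, 0], [0, 25/9]]
first-kind symbols [ij,l] = (1/2)(d_i g_jl + d_j g_il - d_l g_ij): [uu,u] = E_u/2 = -7/9, [uu,v] = F_u - E_v/2 = 0, [uv,u] = E_v/2 = 0, [uv,v] = G_u/2 = 31/9, [vv,u] = F_v - G_u/2 = -31/9, [vv,v] = G_v/2 = 0
Gamma^u_ij = (G*[ij,u] - F*[ij,v])/(EG - F^2), Gamma^v_ij = (E*[ij,v] - F*[ij,u])/(EG - F^2)


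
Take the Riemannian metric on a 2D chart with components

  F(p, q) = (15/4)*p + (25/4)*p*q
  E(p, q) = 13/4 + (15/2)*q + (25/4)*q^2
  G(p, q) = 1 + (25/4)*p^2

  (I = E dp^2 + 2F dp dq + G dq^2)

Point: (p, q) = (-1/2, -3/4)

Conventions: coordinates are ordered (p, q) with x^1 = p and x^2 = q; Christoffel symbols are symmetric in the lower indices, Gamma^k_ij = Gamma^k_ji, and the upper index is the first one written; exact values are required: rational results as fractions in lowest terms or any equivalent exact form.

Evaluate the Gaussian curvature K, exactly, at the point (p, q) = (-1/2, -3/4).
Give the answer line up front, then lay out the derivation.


Answer: K = -25600/29929

E = 73/64, F = 15/32, G = 41/16, EG - F^2 = 173/64 at the point
E_p = 0, E_q = -15/8, F_p = -15/16, F_q = -25/8, G_p = -25/4, G_q = 0
E_qq = 25/2, F_pq = 25/4, G_pp = 25/2
Using the Brioschi determinant formula for K from the metric derivatives:
M1 = [[-E_qq/2 + F_pq - G_pp/2, E_p/2, F_p - E_q/2], [F_q - G_p/2, E, F], [G_q/2, F, G]] = [[-25/4, 0, 0], [0, 73/64, 15/32], [0, 15/32, 41/16]]; det M1 = -4325/256
M2 = [[0, E_q/2, G_p/2], [E_q/2, E, F], [G_p/2, F, G]] = [[0, -15/16, -25/8], [-15/16, 73/64, 15/32], [-25/8, 15/32, 41/16]]; det M2 = -2725/256
det M1 - det M2 = -25/4; K = -25/4 / (173/64)^2 = -25600/29929


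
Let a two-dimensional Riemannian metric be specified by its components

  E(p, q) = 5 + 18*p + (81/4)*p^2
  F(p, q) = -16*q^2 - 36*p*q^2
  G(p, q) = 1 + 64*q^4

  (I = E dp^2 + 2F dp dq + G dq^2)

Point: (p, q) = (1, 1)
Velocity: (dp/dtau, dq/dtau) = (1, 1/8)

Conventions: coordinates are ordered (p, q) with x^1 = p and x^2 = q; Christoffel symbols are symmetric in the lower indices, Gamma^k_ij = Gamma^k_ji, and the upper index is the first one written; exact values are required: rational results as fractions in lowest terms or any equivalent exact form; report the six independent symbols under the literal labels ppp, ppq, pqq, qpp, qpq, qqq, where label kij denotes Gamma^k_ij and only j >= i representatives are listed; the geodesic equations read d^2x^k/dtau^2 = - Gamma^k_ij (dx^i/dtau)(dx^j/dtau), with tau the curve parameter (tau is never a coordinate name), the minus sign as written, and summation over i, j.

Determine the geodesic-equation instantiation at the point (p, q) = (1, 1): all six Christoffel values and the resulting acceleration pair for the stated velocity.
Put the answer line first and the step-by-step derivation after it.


Answer: Gamma_ppp = 3/11, Gamma_ppq = 0, Gamma_pqq = -32/33, Gamma_qpp = -48/143, Gamma_qpq = 0, Gamma_qqq = 512/429; accelerations (d^2p/dtau^2, d^2q/dtau^2) = (-17/66, 136/429)

E = 173/4, F = -52, G = 65 at the point
E_p = 117/2, E_q = 0, F_p = -36, F_q = -104, G_p = 0, G_q = 256
EG - F^2 = 429/4;  g^inv = (4/429) * [[65, 52], [52, 173/4]]
first-kind symbols [ij,l] = (1/2)(d_i g_jl + d_j g_il - d_l g_ij): [pp,p] = E_p/2 = 117/4, [pp,q] = F_p - E_q/2 = -36, [pq,p] = E_q/2 = 0, [pq,q] = G_p/2 = 0, [qq,p] = F_q - G_p/2 = -104, [qq,q] = G_q/2 = 128
Gamma^p_ij = (G*[ij,p] - F*[ij,q])/(EG - F^2), Gamma^q_ij = (E*[ij,q] - F*[ij,p])/(EG - F^2)
Gamma_ppp = 3/11, Gamma_ppq = 0, Gamma_pqq = -32/33, Gamma_qpp = -48/143, Gamma_qpq = 0, Gamma_qqq = 512/429
d^2p/dtau^2 = -(Gamma_ppp*(1)^2 + 2*Gamma_ppq*(1)*(1/8) + Gamma_pqq*(1/8)^2) = -17/66
d^2q/dtau^2 = -(Gamma_qpp*(1)^2 + 2*Gamma_qpq*(1)*(1/8) + Gamma_qqq*(1/8)^2) = 136/429


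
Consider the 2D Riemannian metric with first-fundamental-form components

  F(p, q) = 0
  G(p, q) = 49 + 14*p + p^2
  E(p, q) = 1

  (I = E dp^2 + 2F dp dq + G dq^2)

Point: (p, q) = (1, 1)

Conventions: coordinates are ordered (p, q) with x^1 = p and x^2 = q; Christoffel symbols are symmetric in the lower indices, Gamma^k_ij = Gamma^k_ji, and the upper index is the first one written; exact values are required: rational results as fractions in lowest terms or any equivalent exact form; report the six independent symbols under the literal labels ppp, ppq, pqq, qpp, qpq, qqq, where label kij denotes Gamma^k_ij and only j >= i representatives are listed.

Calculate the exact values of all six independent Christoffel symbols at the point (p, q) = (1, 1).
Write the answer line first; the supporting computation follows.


Answer: Gamma_ppp = 0, Gamma_ppq = 0, Gamma_pqq = -8, Gamma_qpp = 0, Gamma_qpq = 1/8, Gamma_qqq = 0

E = 1, F = 0, G = 64 at the point
E_p = 0, E_q = 0, F_p = 0, F_q = 0, G_p = 16, G_q = 0
EG - F^2 = 64;  g^inv = (1/64) * [[64, 0], [0, 1]]
first-kind symbols [ij,l] = (1/2)(d_i g_jl + d_j g_il - d_l g_ij): [pp,p] = E_p/2 = 0, [pp,q] = F_p - E_q/2 = 0, [pq,p] = E_q/2 = 0, [pq,q] = G_p/2 = 8, [qq,p] = F_q - G_p/2 = -8, [qq,q] = G_q/2 = 0
Gamma^p_ij = (G*[ij,p] - F*[ij,q])/(EG - F^2), Gamma^q_ij = (E*[ij,q] - F*[ij,p])/(EG - F^2)


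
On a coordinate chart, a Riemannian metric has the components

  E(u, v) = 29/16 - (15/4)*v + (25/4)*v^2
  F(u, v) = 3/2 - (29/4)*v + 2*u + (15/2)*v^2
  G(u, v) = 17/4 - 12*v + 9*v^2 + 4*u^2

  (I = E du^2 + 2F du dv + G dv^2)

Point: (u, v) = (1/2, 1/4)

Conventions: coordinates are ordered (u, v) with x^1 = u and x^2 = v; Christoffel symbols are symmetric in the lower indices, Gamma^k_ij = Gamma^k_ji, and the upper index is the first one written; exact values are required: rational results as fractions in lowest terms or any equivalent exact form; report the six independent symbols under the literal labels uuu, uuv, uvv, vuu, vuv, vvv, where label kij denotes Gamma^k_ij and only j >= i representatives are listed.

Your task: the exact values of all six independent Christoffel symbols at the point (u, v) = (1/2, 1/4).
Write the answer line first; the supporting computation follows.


Answer: Gamma_uuu = -1369/1138, Gamma_uuv = -817/569, Gamma_uvv = -2850/569, Gamma_vuu = 2997/2276, Gamma_vuv = 1481/1138, Gamma_vvv = 413/569

E = 81/64, F = 37/32, G = 45/16 at the point
E_u = 0, E_v = -5/8, F_u = 2, F_v = -7/2, G_u = 4, G_v = -15/2
EG - F^2 = 569/256;  g^inv = (256/569) * [[45/16, -37/32], [-37/32, 81/64]]
first-kind symbols [ij,l] = (1/2)(d_i g_jl + d_j g_il - d_l g_ij): [uu,u] = E_u/2 = 0, [uu,v] = F_u - E_v/2 = 37/16, [uv,u] = E_v/2 = -5/16, [uv,v] = G_u/2 = 2, [vv,u] = F_v - G_u/2 = -11/2, [vv,v] = G_v/2 = -15/4
Gamma^u_ij = (G*[ij,u] - F*[ij,v])/(EG - F^2), Gamma^v_ij = (E*[ij,v] - F*[ij,u])/(EG - F^2)


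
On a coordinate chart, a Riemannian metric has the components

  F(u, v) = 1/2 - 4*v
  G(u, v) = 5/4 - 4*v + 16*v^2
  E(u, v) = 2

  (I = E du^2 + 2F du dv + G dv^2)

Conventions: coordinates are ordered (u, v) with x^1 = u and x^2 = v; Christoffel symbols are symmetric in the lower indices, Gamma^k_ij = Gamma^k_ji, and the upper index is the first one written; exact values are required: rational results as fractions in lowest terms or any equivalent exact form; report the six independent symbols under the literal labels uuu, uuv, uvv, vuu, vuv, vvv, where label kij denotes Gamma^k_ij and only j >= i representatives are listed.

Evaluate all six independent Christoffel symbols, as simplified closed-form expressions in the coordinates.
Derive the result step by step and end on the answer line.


E = 2; F = 1/2 - 4*v; G = 5/4 - 4*v + 16*v^2
Gamma^k_ij = (1/2) g^{kl} (d_i g_jl + d_j g_il - d_l g_ij), with g^inv = (1/(EG-F^2)) [[G, -F], [-F, E]]
first partials: E_u = 0, E_v = 0, F_u = 0, F_v = -4, G_u = 0, G_v = -4 + 32*v
D = EG - F^2 = 9/4 - 4*v + 16*v^2
expanded: Gamma^u_uu = (G E_u - 2F F_u + F E_v)/(2D), Gamma^u_uv = (G E_v - F G_u)/(2D), Gamma^u_vv = (2G F_v - G G_u - F G_v)/(2D), Gamma^v_uu = (2E F_u - E E_v - F E_u)/(2D), Gamma^v_uv = (E G_u - F E_v)/(2D), Gamma^v_vv = (E G_v - 2F F_v + F G_u)/(2D); substitute and cancel common factors

Answer: Gamma_uuu = 0, Gamma_uuv = 0, Gamma_uvv = -16/(64*v^2 - 16*v + 9), Gamma_vuu = 0, Gamma_vuv = 0, Gamma_vvv = (64*v - 8)/(64*v^2 - 16*v + 9)


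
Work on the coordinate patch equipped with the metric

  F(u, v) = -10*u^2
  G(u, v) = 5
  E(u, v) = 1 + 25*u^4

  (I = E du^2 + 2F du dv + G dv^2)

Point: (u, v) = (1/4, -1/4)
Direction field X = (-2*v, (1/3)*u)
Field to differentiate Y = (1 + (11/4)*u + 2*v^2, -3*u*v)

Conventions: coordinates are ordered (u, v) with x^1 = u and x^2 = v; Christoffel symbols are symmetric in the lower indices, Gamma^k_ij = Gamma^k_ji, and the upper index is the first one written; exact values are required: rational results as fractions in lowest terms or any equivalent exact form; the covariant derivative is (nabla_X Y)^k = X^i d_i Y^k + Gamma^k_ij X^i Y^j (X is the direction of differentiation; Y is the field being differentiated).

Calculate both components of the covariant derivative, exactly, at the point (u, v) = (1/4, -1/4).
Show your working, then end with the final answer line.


E = 281/256, F = -5/8, G = 5 at the point
E_u = 25/16, E_v = 0, F_u = -5, F_v = 0, G_u = 0, G_v = 0
EG - F^2 = 1305/256;  g^inv = (256/1305) * [[5, 5/8], [5/8, 281/256]]
first-kind symbols [ij,l] = (1/2)(d_i g_jl + d_j g_il - d_l g_ij): [uu,u] = E_u/2 = 25/32, [uu,v] = F_u - E_v/2 = -5, [uv,u] = E_v/2 = 0, [uv,v] = G_u/2 = 0, [vv,u] = F_v - G_u/2 = 0, [vv,v] = G_v/2 = 0
Gamma^u_ij = (G*[ij,u] - F*[ij,v])/(EG - F^2), Gamma^v_ij = (E*[ij,v] - F*[ij,u])/(EG - F^2)
Gamma_uuu = 40/261, Gamma_uuv = 0, Gamma_uvv = 0, Gamma_vuu = -256/261, Gamma_vuv = 0, Gamma_vvv = 0
X = (1/2, 1/12), Y = (29/16, 3/16) at the point

Answer: (nabla_X Y)^u = 103/72, (nabla_X Y)^v = -83/144


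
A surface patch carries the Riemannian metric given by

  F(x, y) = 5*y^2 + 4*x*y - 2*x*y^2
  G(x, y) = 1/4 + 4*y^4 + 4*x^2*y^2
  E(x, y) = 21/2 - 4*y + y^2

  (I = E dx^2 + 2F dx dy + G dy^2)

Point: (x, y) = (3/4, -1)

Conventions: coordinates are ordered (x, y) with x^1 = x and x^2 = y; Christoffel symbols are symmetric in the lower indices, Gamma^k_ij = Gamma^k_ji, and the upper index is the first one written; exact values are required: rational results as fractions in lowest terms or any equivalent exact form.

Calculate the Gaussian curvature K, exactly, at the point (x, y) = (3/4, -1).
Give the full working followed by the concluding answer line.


E = 31/2, F = 1/2, G = 13/2, EG - F^2 = 201/2 at the point
E_x = 0, E_y = -6, F_x = -6, F_y = -4, G_x = 6, G_y = -41/2
E_yy = 2, F_xy = 8, G_xx = 8
Evaluate Brioschi's two determinant matrices M1, M2 and divide by (EG - F^2)^2.
M1 = [[-E_yy/2 + F_xy - G_xx/2, E_x/2, F_x - E_y/2], [F_y - G_x/2, E, F], [G_y/2, F, G]] = [[3, 0, -3], [-7, 31/2, 1/2], [-41/4, 1/2, 13/2]]; det M1 = -1317/8
M2 = [[0, E_y/2, G_x/2], [E_y/2, E, F], [G_x/2, F, G]] = [[0, -3, 3], [-3, 31/2, 1/2], [3, 1/2, 13/2]]; det M2 = -207
det M1 - det M2 = 339/8; K = 339/8 / (201/2)^2 = 113/26934

Answer: K = 113/26934


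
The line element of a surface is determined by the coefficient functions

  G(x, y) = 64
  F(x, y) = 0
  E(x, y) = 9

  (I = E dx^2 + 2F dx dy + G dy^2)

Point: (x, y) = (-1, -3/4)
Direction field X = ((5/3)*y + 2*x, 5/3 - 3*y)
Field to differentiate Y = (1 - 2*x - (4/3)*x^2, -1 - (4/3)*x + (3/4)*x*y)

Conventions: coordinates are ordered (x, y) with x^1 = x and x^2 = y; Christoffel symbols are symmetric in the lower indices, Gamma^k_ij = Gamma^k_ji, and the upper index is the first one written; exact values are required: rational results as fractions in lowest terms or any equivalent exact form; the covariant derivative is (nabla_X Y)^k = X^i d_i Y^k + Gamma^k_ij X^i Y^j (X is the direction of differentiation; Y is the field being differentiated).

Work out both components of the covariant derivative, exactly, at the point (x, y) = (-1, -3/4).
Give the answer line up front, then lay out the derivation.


Answer: (nabla_X Y)^x = -13/6, (nabla_X Y)^y = 619/192

E = 9, F = 0, G = 64 at the point
E_x = 0, E_y = 0, F_x = 0, F_y = 0, G_x = 0, G_y = 0
EG - F^2 = 576;  g^inv = (1/576) * [[64, 0], [0, 9]]
first-kind symbols [ij,l] = (1/2)(d_i g_jl + d_j g_il - d_l g_ij): [xx,x] = E_x/2 = 0, [xx,y] = F_x - E_y/2 = 0, [xy,x] = E_y/2 = 0, [xy,y] = G_x/2 = 0, [yy,x] = F_y - G_x/2 = 0, [yy,y] = G_y/2 = 0
Gamma^x_ij = (G*[ij,x] - F*[ij,y])/(EG - F^2), Gamma^y_ij = (E*[ij,y] - F*[ij,x])/(EG - F^2)
Gamma_xxx = 0, Gamma_xxy = 0, Gamma_xyy = 0, Gamma_yxx = 0, Gamma_yxy = 0, Gamma_yyy = 0
X = (-13/4, 47/12), Y = (5/3, 43/48) at the point


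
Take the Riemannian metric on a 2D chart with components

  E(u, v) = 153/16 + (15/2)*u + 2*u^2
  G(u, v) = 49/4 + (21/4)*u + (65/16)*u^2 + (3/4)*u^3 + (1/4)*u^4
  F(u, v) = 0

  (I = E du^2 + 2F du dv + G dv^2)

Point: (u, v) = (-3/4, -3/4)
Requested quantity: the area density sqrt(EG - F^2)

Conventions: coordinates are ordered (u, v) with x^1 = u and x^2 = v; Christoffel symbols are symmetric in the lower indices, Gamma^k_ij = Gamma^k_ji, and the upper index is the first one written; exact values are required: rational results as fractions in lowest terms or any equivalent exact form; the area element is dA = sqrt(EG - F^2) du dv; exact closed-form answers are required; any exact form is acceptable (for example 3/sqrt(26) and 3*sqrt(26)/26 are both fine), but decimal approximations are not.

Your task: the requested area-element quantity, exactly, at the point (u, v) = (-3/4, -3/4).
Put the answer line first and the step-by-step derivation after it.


Answer: sqrt(EG - F^2) = 927/128

E = 81/16, F = 0, G = 10609/1024; EG - F^2 = 859329/16384


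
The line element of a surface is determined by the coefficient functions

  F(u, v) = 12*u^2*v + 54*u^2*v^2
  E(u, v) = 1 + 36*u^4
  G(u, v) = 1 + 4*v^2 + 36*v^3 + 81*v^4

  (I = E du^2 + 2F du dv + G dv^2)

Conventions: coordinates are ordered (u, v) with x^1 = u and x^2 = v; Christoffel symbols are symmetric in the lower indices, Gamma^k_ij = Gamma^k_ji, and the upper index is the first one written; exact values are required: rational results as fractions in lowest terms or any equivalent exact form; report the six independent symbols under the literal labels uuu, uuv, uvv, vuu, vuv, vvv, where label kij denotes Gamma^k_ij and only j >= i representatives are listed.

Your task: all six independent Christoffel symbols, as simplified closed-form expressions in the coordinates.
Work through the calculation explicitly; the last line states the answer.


E = 1 + 36*u^4; F = 12*u^2*v + 54*u^2*v^2; G = 1 + 4*v^2 + 36*v^3 + 81*v^4
Gamma^k_ij = (1/2) g^{kl} (d_i g_jl + d_j g_il - d_l g_ij), with g^inv = (1/(EG-F^2)) [[G, -F], [-F, E]]
first partials: E_u = 144*u^3, E_v = 0, F_u = 24*u*v + 108*u*v^2, F_v = 12*u^2 + 108*u^2*v, G_u = 0, G_v = 8*v + 108*v^2 + 324*v^3
D = EG - F^2 = 1 + 4*v^2 + 36*v^3 + 81*v^4 + 36*u^4
expanded: Gamma^u_uu = (G E_u - 2F F_u + F E_v)/(2D), Gamma^u_uv = (G E_v - F G_u)/(2D), Gamma^u_vv = (2G F_v - G G_u - F G_v)/(2D), Gamma^v_uu = (2E F_u - E E_v - F E_u)/(2D), Gamma^v_uv = (E G_u - F E_v)/(2D), Gamma^v_vv = (E G_v - 2F F_v + F G_u)/(2D); substitute and cancel common factors

Answer: Gamma_uuu = 72*u^3/(36*u^4 + 81*v^4 + 36*v^3 + 4*v^2 + 1), Gamma_uuv = 0, Gamma_uvv = (108*u^2*v + 12*u^2)/(36*u^4 + 81*v^4 + 36*v^3 + 4*v^2 + 1), Gamma_vuu = (108*u*v^2 + 24*u*v)/(36*u^4 + 81*v^4 + 36*v^3 + 4*v^2 + 1), Gamma_vuv = 0, Gamma_vvv = (162*v^3 + 54*v^2 + 4*v)/(36*u^4 + 81*v^4 + 36*v^3 + 4*v^2 + 1)


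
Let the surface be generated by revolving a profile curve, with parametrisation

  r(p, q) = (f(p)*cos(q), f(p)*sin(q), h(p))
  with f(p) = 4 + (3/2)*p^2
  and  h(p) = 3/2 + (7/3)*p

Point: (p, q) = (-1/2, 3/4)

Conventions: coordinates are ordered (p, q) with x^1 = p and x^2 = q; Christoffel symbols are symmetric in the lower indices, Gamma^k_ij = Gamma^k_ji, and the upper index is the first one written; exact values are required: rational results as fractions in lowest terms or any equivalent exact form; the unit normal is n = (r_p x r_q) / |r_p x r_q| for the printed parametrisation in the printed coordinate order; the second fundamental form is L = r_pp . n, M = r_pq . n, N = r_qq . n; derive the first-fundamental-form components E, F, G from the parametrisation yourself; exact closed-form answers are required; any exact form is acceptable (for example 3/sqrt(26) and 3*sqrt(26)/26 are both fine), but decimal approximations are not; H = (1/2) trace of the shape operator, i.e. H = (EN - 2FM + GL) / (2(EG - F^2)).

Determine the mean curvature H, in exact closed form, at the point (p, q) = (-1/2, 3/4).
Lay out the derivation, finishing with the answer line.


f = 35/8, f' = -3/2, f'' = 3, h' = 7/3, h'' = 0
E = 277/36, F = 0, G = 1225/64; answer radicand W^2 = 277/36
unnormalised second-form numerators: l = -7, m = 0, n = 245/24; L = l/sqrt(277/36), and similarly M = m/sqrt(W^2), N = n/sqrt(W^2)
H = (E*n - 2*F*m + G*l) / (2*(EG - F^2)*sqrt(W^2)); E*n - 2*F*m + G*l = -95795/1728, EG - F^2 = 339325/2304, so H = (-782/4155)/sqrt(277/36)

Answer: H = -1564*sqrt(277)/383645


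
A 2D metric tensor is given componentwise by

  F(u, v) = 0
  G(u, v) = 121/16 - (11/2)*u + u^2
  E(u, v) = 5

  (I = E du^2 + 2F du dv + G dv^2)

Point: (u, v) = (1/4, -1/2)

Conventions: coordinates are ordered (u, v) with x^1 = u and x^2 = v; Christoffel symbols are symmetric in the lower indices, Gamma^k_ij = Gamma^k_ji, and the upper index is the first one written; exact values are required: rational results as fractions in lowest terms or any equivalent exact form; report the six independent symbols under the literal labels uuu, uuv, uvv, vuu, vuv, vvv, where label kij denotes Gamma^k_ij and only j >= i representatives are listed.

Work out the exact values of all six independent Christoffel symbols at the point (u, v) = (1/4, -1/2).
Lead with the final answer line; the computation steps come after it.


Answer: Gamma_uuu = 0, Gamma_uuv = 0, Gamma_uvv = 1/2, Gamma_vuu = 0, Gamma_vuv = -2/5, Gamma_vvv = 0

E = 5, F = 0, G = 25/4 at the point
E_u = 0, E_v = 0, F_u = 0, F_v = 0, G_u = -5, G_v = 0
EG - F^2 = 125/4;  g^inv = (4/125) * [[25/4, 0], [0, 5]]
first-kind symbols [ij,l] = (1/2)(d_i g_jl + d_j g_il - d_l g_ij): [uu,u] = E_u/2 = 0, [uu,v] = F_u - E_v/2 = 0, [uv,u] = E_v/2 = 0, [uv,v] = G_u/2 = -5/2, [vv,u] = F_v - G_u/2 = 5/2, [vv,v] = G_v/2 = 0
Gamma^u_ij = (G*[ij,u] - F*[ij,v])/(EG - F^2), Gamma^v_ij = (E*[ij,v] - F*[ij,u])/(EG - F^2)


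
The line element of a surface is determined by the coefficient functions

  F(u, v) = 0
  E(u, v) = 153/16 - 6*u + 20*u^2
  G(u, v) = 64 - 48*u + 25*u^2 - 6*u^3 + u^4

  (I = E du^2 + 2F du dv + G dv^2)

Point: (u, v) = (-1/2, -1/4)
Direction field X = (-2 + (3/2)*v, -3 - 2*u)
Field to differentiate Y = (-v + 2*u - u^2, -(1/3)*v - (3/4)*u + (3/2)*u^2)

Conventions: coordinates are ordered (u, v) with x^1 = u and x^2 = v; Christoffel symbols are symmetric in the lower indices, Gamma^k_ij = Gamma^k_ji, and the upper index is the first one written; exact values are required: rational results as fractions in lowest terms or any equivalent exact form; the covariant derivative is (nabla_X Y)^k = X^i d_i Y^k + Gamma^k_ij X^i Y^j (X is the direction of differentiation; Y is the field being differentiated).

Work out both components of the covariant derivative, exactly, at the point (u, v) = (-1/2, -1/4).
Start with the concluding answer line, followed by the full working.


Answer: (nabla_X Y)^u = -23793/2248, (nabla_X Y)^v = 22471/3744

E = 281/16, F = 0, G = 1521/16 at the point
E_u = -26, E_v = 0, F_u = 0, F_v = 0, G_u = -78, G_v = 0
EG - F^2 = 427401/256;  g^inv = (256/427401) * [[1521/16, 0], [0, 281/16]]
first-kind symbols [ij,l] = (1/2)(d_i g_jl + d_j g_il - d_l g_ij): [uu,u] = E_u/2 = -13, [uu,v] = F_u - E_v/2 = 0, [uv,u] = E_v/2 = 0, [uv,v] = G_u/2 = -39, [vv,u] = F_v - G_u/2 = 39, [vv,v] = G_v/2 = 0
Gamma^u_ij = (G*[ij,u] - F*[ij,v])/(EG - F^2), Gamma^v_ij = (E*[ij,v] - F*[ij,u])/(EG - F^2)
Gamma_uuu = -208/281, Gamma_uuv = 0, Gamma_uvv = 624/281, Gamma_vuu = 0, Gamma_vuv = -16/39, Gamma_vvv = 0
X = (-19/8, -2), Y = (-1, 5/6) at the point


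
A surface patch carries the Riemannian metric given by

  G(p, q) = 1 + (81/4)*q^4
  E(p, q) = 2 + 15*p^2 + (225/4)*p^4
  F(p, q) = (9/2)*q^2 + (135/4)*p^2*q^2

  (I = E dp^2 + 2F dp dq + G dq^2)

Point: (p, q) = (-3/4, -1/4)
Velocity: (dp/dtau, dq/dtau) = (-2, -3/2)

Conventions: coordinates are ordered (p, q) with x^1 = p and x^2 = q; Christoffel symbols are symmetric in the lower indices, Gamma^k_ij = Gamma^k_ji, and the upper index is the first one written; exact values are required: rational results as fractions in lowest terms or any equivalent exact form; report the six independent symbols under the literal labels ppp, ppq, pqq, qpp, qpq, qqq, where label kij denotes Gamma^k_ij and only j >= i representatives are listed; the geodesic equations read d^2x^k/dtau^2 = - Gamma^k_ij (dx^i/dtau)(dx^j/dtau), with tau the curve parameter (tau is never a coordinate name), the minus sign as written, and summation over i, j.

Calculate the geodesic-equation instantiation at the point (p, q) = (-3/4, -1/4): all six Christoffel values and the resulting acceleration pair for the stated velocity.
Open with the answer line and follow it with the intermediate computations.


Answer: Gamma_ppp = -30060/14497, Gamma_ppq = 0, Gamma_pqq = -6012/14497, Gamma_qpp = -1620/14497, Gamma_qpq = 0, Gamma_qqq = -324/14497; accelerations (d^2p/dtau^2, d^2q/dtau^2) = (133767/14497, 7209/14497)

E = 28913/1024, F = 1503/1024, G = 1105/1024 at the point
E_p = -7515/64, E_q = 0, F_p = -405/128, F_q = -1503/128, G_p = 0, G_q = -81/64
EG - F^2 = 14497/512;  g^inv = (512/14497) * [[1105/1024, -1503/1024], [-1503/1024, 28913/1024]]
first-kind symbols [ij,l] = (1/2)(d_i g_jl + d_j g_il - d_l g_ij): [pp,p] = E_p/2 = -7515/128, [pp,q] = F_p - E_q/2 = -405/128, [pq,p] = E_q/2 = 0, [pq,q] = G_p/2 = 0, [qq,p] = F_q - G_p/2 = -1503/128, [qq,q] = G_q/2 = -81/128
Gamma^p_ij = (G*[ij,p] - F*[ij,q])/(EG - F^2), Gamma^q_ij = (E*[ij,q] - F*[ij,p])/(EG - F^2)
Gamma_ppp = -30060/14497, Gamma_ppq = 0, Gamma_pqq = -6012/14497, Gamma_qpp = -1620/14497, Gamma_qpq = 0, Gamma_qqq = -324/14497
d^2p/dtau^2 = -(Gamma_ppp*(-2)^2 + 2*Gamma_ppq*(-2)*(-3/2) + Gamma_pqq*(-3/2)^2) = 133767/14497
d^2q/dtau^2 = -(Gamma_qpp*(-2)^2 + 2*Gamma_qpq*(-2)*(-3/2) + Gamma_qqq*(-3/2)^2) = 7209/14497


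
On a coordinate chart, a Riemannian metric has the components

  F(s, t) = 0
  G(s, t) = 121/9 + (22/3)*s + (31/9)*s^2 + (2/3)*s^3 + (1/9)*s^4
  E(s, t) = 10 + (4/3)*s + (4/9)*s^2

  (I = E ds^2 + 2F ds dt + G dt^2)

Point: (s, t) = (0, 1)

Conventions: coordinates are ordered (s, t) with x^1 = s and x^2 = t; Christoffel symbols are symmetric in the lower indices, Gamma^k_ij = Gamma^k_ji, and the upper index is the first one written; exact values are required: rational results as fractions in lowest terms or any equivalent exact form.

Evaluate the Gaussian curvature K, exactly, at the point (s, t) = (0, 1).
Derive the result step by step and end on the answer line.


E = 10, F = 0, G = 121/9, EG - F^2 = 1210/9 at the point
E_s = 4/3, E_t = 0, F_s = 0, F_t = 0, G_s = 22/3, G_t = 0
E_tt = 0, F_st = 0, G_ss = 62/9
By Brioschi, K is (det M1 - det M2) divided by (EG - F^2) squared.
M1 = [[-E_tt/2 + F_st - G_ss/2, E_s/2, F_s - E_t/2], [F_t - G_s/2, E, F], [G_t/2, F, G]] = [[-31/9, 2/3, 0], [-11/3, 10, 0], [0, 0, 121/9]]; det M1 = -3872/9
M2 = [[0, E_t/2, G_s/2], [E_t/2, E, F], [G_s/2, F, G]] = [[0, 0, 11/3], [0, 10, 0], [11/3, 0, 121/9]]; det M2 = -1210/9
det M1 - det M2 = -2662/9; K = -2662/9 / (1210/9)^2 = -9/550

Answer: K = -9/550
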